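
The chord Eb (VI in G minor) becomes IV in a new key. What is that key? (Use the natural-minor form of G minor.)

Bb major

The numeral IV denotes a major triad on scale degree 4. With Eb on degree 4, the tonic of the new key is Bb.
Degree 4 carries a major triad in major keys, so the destination is Bb major.
Check: the diatonic triads of Bb major are Bb (I), Cm (ii), Dm (iii), Eb (IV), F (V), Gm (vi), Adim (vii°) — Eb is indeed IV.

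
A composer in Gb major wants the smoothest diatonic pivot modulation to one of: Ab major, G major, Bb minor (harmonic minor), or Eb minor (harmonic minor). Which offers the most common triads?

Triads of Gb major: Gb (I), Abm (ii), Bbm (iii), Cb (IV), Db (V), Ebm (vi), Fdim (vii°).
Ab major shares 2: Bbm, Db.
G major shares 0: none.
Bb minor (harmonic minor) shares 3: Gb, Bbm, Ebm.
Eb minor (harmonic minor) shares 4: Abm, Cb, Ebm, Fdim.
The most common triads (4) are shared with Eb minor.

Eb minor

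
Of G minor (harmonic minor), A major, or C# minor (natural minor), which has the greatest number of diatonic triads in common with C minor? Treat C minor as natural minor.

Triads of C minor (natural minor): Cm (i), Ddim (ii°), Eb (III), Fm (iv), Gm (v), Ab (VI), Bb (VII).
G minor (harmonic minor) shares 3: Cm, Eb, Gm.
A major shares 0: none.
C# minor (natural minor) shares 0: none.
The most common triads (3) are shared with G minor.

G minor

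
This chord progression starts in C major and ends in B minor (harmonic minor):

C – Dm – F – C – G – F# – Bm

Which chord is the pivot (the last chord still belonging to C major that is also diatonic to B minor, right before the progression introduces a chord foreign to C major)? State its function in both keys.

G — V in C major, VI in B minor

Chords diatonic to C major: C, Dm, Em, F, G, Am, Bdim.
Reading the progression, the first chord not in that set is F#, so the modulation leaves C major there.
The chord immediately before F# is G, which is diatonic to both keys: V in C major and VI in B minor.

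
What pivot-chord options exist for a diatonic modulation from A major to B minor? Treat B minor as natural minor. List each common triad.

Triads in A major: A (I), Bm (ii), C#m (iii), D (IV), E (V), F#m (vi), G#dim (vii°).
Triads in B minor (natural minor): Bm (i), C#dim (ii°), D (III), Em (iv), F#m (v), G (VI), A (VII).
Shared triads with their functions: A (I in A major, VII in B minor); Bm (ii in A major, i in B minor); D (IV in A major, III in B minor); F#m (vi in A major, v in B minor).

A, Bm, D, F#m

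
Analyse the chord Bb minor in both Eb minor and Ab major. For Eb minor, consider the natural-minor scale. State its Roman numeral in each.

The scale of Eb minor (natural minor) is Eb F Gb Ab Bb Cb Db; Bb is degree 5, and the triad built there (Bb-Db-F) is minor, so it is v.
The scale of Ab major is Ab Bb C Db Eb F G; Bb is degree 2, and the triad built there (Bb-Db-F) is minor, so it is ii.

v in Eb minor; ii in Ab major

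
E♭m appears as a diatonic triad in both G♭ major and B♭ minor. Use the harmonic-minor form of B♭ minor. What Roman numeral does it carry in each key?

The scale of G♭ major is G♭ A♭ B♭ C♭ D♭ E♭ F; E♭ is degree 6, and the triad built there (E♭-G♭-B♭) is minor, so it is vi.
The scale of B♭ minor (harmonic minor) is B♭ C D♭ E♭ F G♭ A; E♭ is degree 4, and the triad built there (E♭-G♭-B♭) is minor, so it is iv.

vi in G♭ major; iv in B♭ minor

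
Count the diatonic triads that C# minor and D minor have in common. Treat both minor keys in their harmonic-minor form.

Diatonic triads of C# minor (harmonic minor): C#m (i), D#dim (ii°), Eaug (III+), F#m (iv), G# (V), A (VI), B#dim (vii°).
Diatonic triads of D minor (harmonic minor): Dm (i), Edim (ii°), Faug (III+), Gm (iv), A (V), Bb (VI), C#dim (vii°).
Matching root and quality in both lists: A.
That gives 1 common triad.

1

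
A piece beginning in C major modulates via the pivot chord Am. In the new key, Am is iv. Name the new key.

The numeral iv denotes a minor triad on scale degree 4. With A on degree 4, the tonic of the new key is E.
Degree 4 carries a minor triad in minor keys, so the destination is E minor.
Check: the diatonic triads of E minor (natural minor) are Em (i), F#dim (ii°), G (III), Am (iv), Bm (v), C (VI), D (VII) — Am is indeed iv.

E minor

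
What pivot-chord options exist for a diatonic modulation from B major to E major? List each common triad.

Triads in B major: B major (I), C# minor (ii), D# minor (iii), E major (IV), F# major (V), G# minor (vi), A# diminished (vii°).
Triads in E major: E major (I), F# minor (ii), G# minor (iii), A major (IV), B major (V), C# minor (vi), D# diminished (vii°).
Shared triads with their functions: B major (I in B major, V in E major); C# minor (ii in B major, vi in E major); E major (IV in B major, I in E major); G# minor (vi in B major, iii in E major).

B, C#m, E, G#m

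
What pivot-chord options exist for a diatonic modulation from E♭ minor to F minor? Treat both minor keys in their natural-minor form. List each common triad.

B♭m, D♭

Triads in E♭ minor (natural minor): E♭m (i), Fdim (ii°), G♭ (III), A♭m (iv), B♭m (v), C♭ (VI), D♭ (VII).
Triads in F minor (natural minor): Fm (i), Gdim (ii°), A♭ (III), B♭m (iv), Cm (v), D♭ (VI), E♭ (VII).
Shared triads with their functions: B♭m (v in E♭ minor, iv in F minor); D♭ (VII in E♭ minor, VI in F minor).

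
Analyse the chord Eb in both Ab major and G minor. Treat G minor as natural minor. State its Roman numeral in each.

The scale of Ab major is Ab Bb C Db Eb F G; Eb is degree 5, and the triad built there (Eb-G-Bb) is major, so it is V.
The scale of G minor (natural minor) is G A Bb C D Eb F; Eb is degree 6, and the triad built there (Eb-G-Bb) is major, so it is VI.

V in Ab major; VI in G minor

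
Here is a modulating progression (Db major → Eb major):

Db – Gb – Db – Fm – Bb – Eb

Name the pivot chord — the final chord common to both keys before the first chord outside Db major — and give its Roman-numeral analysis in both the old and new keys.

Fm — iii in Db major, ii in Eb major

Chords diatonic to Db major: Db, Ebm, Fm, Gb, Ab, Bbm, Cdim.
Reading the progression, the first chord not in that set is Bb, so the modulation leaves Db major there.
The chord immediately before Bb is Fm, which is diatonic to both keys: iii in Db major and ii in Eb major.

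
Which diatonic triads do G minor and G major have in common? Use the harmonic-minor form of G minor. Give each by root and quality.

Triads in G minor (harmonic minor): Gm (i), Adim (ii°), Bbaug (III+), Cm (iv), D (V), Eb (VI), F#dim (vii°).
Triads in G major: G (I), Am (ii), Bm (iii), C (IV), D (V), Em (vi), F#dim (vii°).
Shared triads with their functions: D (V in G minor, V in G major); F#dim (vii° in G minor, vii° in G major).

D, F#dim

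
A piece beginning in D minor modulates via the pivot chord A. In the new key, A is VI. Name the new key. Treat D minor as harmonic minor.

C# minor

The numeral VI denotes a major triad on scale degree 6. With A on degree 6, the tonic of the new key is C#.
Degree 6 carries a major triad in minor keys, so the destination is C# minor.
Check: the diatonic triads of C# minor (natural minor) are C#m (i), D#dim (ii°), E (III), F#m (iv), G#m (v), A (VI), B (VII) — A is indeed VI.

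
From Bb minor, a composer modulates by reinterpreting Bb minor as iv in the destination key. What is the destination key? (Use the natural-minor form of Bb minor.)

The numeral iv denotes a minor triad on scale degree 4. With Bb on degree 4, the tonic of the new key is F.
Degree 4 carries a minor triad in minor keys, so the destination is F minor.
Check: the diatonic triads of F minor (natural minor) are Fm (i), Gdim (ii°), Ab (III), Bbm (iv), Cm (v), Db (VI), Eb (VII) — Bb minor is indeed iv.

F minor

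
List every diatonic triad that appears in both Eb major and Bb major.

Triads in Eb major: Eb (I), Fm (ii), Gm (iii), Ab (IV), Bb (V), Cm (vi), Ddim (vii°).
Triads in Bb major: Bb (I), Cm (ii), Dm (iii), Eb (IV), F (V), Gm (vi), Adim (vii°).
Shared triads with their functions: Eb (I in Eb major, IV in Bb major); Gm (iii in Eb major, vi in Bb major); Bb (V in Eb major, I in Bb major); Cm (vi in Eb major, ii in Bb major).

Eb, Gm, Bb, Cm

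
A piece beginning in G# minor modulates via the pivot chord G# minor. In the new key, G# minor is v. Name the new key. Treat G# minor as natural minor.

C# minor

The numeral v denotes a minor triad on scale degree 5. With G# on degree 5, the tonic of the new key is C#.
Degree 5 carries a minor triad in natural-minor keys, so the destination is C# minor.
Check: the diatonic triads of C# minor (natural minor) are C#m (i), D#dim (ii°), E (III), F#m (iv), G#m (v), A (VI), B (VII) — G# minor is indeed v.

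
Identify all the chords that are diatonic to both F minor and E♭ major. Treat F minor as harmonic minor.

Triads in F minor (harmonic minor): F minor (i), G diminished (ii°), A♭ augmented (III+), B♭ minor (iv), C major (V), D♭ major (VI), E diminished (vii°).
Triads in E♭ major: E♭ major (I), F minor (ii), G minor (iii), A♭ major (IV), B♭ major (V), C minor (vi), D diminished (vii°).
Shared triads with their functions: F minor (i in F minor, ii in E♭ major).

Fm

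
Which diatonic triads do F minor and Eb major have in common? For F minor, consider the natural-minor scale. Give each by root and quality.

Fm, Ab, Cm, Eb

Triads in F minor (natural minor): Fm (i), Gdim (ii°), Ab (III), Bbm (iv), Cm (v), Db (VI), Eb (VII).
Triads in Eb major: Eb (I), Fm (ii), Gm (iii), Ab (IV), Bb (V), Cm (vi), Ddim (vii°).
Shared triads with their functions: Fm (i in F minor, ii in Eb major); Ab (III in F minor, IV in Eb major); Cm (v in F minor, vi in Eb major); Eb (VII in F minor, I in Eb major).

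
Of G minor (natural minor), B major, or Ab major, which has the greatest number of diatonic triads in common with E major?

Triads of E major: E major (I), F# minor (ii), G# minor (iii), A major (IV), B major (V), C# minor (vi), D# diminished (vii°).
G minor (natural minor) shares 0: none.
B major shares 4: E, G#m, B, C#m.
Ab major shares 0: none.
The most common triads (4) are shared with B major.

B major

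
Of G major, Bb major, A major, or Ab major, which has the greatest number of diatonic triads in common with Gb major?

Ab major

Triads of Gb major: Gb (I), Abm (ii), Bbm (iii), Cb (IV), Db (V), Ebm (vi), Fdim (vii°).
G major shares 0: none.
Bb major shares 0: none.
A major shares 0: none.
Ab major shares 2: Bbm, Db.
The most common triads (2) are shared with Ab major.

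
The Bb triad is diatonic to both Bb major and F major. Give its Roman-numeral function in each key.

I in Bb major; IV in F major

The scale of Bb major is Bb C D Eb F G A; Bb is degree 1, and the triad built there (Bb-D-F) is major, so it is I.
The scale of F major is F G A Bb C D E; Bb is degree 4, and the triad built there (Bb-D-F) is major, so it is IV.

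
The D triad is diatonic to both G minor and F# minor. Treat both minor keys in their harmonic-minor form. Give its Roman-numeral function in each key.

V in G minor; VI in F# minor

The scale of G minor (harmonic minor) is G A Bb C D Eb F#; D is degree 5, and the triad built there (D-F#-A) is major, so it is V.
The scale of F# minor (harmonic minor) is F# G# A B C# D E#; D is degree 6, and the triad built there (D-F#-A) is major, so it is VI.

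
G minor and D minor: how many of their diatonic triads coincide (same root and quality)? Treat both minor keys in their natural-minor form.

4

Diatonic triads of G minor (natural minor): Gm (i), Adim (ii°), Bb (III), Cm (iv), Dm (v), Eb (VI), F (VII).
Diatonic triads of D minor (natural minor): Dm (i), Edim (ii°), F (III), Gm (iv), Am (v), Bb (VI), C (VII).
Matching root and quality in both lists: Gm, Bb, Dm, F.
That gives 4 common triads.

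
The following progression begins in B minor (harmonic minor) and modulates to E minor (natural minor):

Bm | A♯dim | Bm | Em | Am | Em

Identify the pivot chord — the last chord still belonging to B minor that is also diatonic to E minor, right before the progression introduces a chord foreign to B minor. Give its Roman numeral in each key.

Em — iv in B minor, i in E minor

Chords diatonic to B minor: Bm, C♯dim, Daug, Em, F♯, G, A♯dim.
Reading the progression, the first chord not in that set is Am, so the modulation leaves B minor there.
The chord immediately before Am is Em, which is diatonic to both keys: iv in B minor and i in E minor.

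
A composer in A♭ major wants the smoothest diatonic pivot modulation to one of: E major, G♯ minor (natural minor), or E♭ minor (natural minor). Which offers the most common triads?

E♭ minor

Triads of A♭ major: A♭ major (I), B♭ minor (ii), C minor (iii), D♭ major (IV), E♭ major (V), F minor (vi), G diminished (vii°).
E major shares 0: none.
G♯ minor (natural minor) shares 0: none.
E♭ minor (natural minor) shares 2: B♭m, D♭.
The most common triads (2) are shared with E♭ minor.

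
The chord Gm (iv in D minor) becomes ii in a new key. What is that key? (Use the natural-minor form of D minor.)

F major

The numeral ii denotes a minor triad on scale degree 2. With G on degree 2, the tonic of the new key is F.
Degree 2 carries a minor triad in major keys, so the destination is F major.
Check: the diatonic triads of F major are F (I), Gm (ii), Am (iii), Bb (IV), C (V), Dm (vi), Edim (vii°) — Gm is indeed ii.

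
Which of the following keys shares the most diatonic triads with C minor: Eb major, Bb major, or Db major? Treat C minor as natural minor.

Eb major

Triads of C minor (natural minor): Cm (i), Ddim (ii°), Eb (III), Fm (iv), Gm (v), Ab (VI), Bb (VII).
Eb major shares 7: Cm, Ddim, Eb, Fm, Gm, Ab, Bb.
Bb major shares 4: Cm, Eb, Gm, Bb.
Db major shares 2: Fm, Ab.
The most common triads (7) are shared with Eb major.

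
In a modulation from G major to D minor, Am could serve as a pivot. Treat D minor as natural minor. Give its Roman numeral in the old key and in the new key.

The scale of G major is G A B C D E F#; A is degree 2, and the triad built there (A-C-E) is minor, so it is ii.
The scale of D minor (natural minor) is D E F G A Bb C; A is degree 5, and the triad built there (A-C-E) is minor, so it is v.

ii in G major; v in D minor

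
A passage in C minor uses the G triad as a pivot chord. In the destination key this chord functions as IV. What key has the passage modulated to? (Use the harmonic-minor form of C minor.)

The numeral IV denotes a major triad on scale degree 4. With G on degree 4, the tonic of the new key is D.
Degree 4 carries a major triad in major keys, so the destination is D major.
Check: the diatonic triads of D major are D (I), Em (ii), F♯m (iii), G (IV), A (V), Bm (vi), C♯dim (vii°) — G is indeed IV.

D major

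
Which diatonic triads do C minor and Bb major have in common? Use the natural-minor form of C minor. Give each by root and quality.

Cm, Eb, Gm, Bb

Triads in C minor (natural minor): Cm (i), Ddim (ii°), Eb (III), Fm (iv), Gm (v), Ab (VI), Bb (VII).
Triads in Bb major: Bb (I), Cm (ii), Dm (iii), Eb (IV), F (V), Gm (vi), Adim (vii°).
Shared triads with their functions: Cm (i in C minor, ii in Bb major); Eb (III in C minor, IV in Bb major); Gm (v in C minor, vi in Bb major); Bb (VII in C minor, I in Bb major).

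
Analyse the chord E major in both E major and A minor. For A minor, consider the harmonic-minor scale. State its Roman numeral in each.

I in E major; V in A minor

The scale of E major is E F# G# A B C# D#; E is degree 1, and the triad built there (E-G#-B) is major, so it is I.
The scale of A minor (harmonic minor) is A B C D E F G#; E is degree 5, and the triad built there (E-G#-B) is major, so it is V.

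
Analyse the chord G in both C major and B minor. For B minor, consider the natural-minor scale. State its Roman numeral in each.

The scale of C major is C D E F G A B; G is degree 5, and the triad built there (G-B-D) is major, so it is V.
The scale of B minor (natural minor) is B C♯ D E F♯ G A; G is degree 6, and the triad built there (G-B-D) is major, so it is VI.

V in C major; VI in B minor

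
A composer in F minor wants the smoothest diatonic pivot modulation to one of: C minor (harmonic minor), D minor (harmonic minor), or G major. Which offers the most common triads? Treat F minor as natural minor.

Triads of F minor (natural minor): F minor (i), G diminished (ii°), Ab major (III), Bb minor (iv), C minor (v), Db major (VI), Eb major (VII).
C minor (harmonic minor) shares 3: Fm, Ab, Cm.
D minor (harmonic minor) shares 0: none.
G major shares 0: none.
The most common triads (3) are shared with C minor.

C minor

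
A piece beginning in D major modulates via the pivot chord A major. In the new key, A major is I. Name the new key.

The numeral I denotes a major triad on scale degree 1. With A on degree 1, the tonic of the new key is A.
Degree 1 carries a major triad in major keys, so the destination is A major.
Check: the diatonic triads of A major are A (I), Bm (ii), C#m (iii), D (IV), E (V), F#m (vi), G#dim (vii°) — A major is indeed I.

A major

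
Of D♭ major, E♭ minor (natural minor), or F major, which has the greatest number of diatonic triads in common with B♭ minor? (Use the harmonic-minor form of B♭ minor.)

Triads of B♭ minor (harmonic minor): B♭m (i), Cdim (ii°), D♭aug (III+), E♭m (iv), F (V), G♭ (VI), Adim (vii°).
D♭ major shares 4: B♭m, Cdim, E♭m, G♭.
E♭ minor (natural minor) shares 3: B♭m, E♭m, G♭.
F major shares 1: F.
The most common triads (4) are shared with D♭ major.

D♭ major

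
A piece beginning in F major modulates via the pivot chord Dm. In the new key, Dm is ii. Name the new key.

C major

The numeral ii denotes a minor triad on scale degree 2. With D on degree 2, the tonic of the new key is C.
Degree 2 carries a minor triad in major keys, so the destination is C major.
Check: the diatonic triads of C major are C (I), Dm (ii), Em (iii), F (IV), G (V), Am (vi), Bdim (vii°) — Dm is indeed ii.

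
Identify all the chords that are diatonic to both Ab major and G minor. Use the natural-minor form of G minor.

Triads in Ab major: Ab (I), Bbm (ii), Cm (iii), Db (IV), Eb (V), Fm (vi), Gdim (vii°).
Triads in G minor (natural minor): Gm (i), Adim (ii°), Bb (III), Cm (iv), Dm (v), Eb (VI), F (VII).
Shared triads with their functions: Cm (iii in Ab major, iv in G minor); Eb (V in Ab major, VI in G minor).

Cm, Eb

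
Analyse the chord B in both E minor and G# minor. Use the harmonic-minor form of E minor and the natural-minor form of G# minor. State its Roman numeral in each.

The scale of E minor (harmonic minor) is E F# G A B C D#; B is degree 5, and the triad built there (B-D#-F#) is major, so it is V.
The scale of G# minor (natural minor) is G# A# B C# D# E F#; B is degree 3, and the triad built there (B-D#-F#) is major, so it is III.

V in E minor; III in G# minor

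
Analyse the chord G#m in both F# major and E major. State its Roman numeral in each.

ii in F# major; iii in E major

The scale of F# major is F# G# A# B C# D# E#; G# is degree 2, and the triad built there (G#-B-D#) is minor, so it is ii.
The scale of E major is E F# G# A B C# D#; G# is degree 3, and the triad built there (G#-B-D#) is minor, so it is iii.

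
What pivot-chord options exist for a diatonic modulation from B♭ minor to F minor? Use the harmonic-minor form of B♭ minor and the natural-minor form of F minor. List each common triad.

Triads in B♭ minor (harmonic minor): B♭m (i), Cdim (ii°), D♭aug (III+), E♭m (iv), F (V), G♭ (VI), Adim (vii°).
Triads in F minor (natural minor): Fm (i), Gdim (ii°), A♭ (III), B♭m (iv), Cm (v), D♭ (VI), E♭ (VII).
Shared triads with their functions: B♭m (i in B♭ minor, iv in F minor).

B♭m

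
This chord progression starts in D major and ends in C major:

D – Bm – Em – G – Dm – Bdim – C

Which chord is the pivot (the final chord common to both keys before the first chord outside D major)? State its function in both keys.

G — IV in D major, V in C major

Chords diatonic to D major: D, Em, F#m, G, A, Bm, C#dim.
Reading the progression, the first chord not in that set is Dm, so the modulation leaves D major there.
The chord immediately before Dm is G, which is diatonic to both keys: IV in D major and V in C major.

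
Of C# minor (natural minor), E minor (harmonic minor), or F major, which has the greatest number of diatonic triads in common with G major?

E minor

Triads of G major: G major (I), A minor (ii), B minor (iii), C major (IV), D major (V), E minor (vi), F# diminished (vii°).
C# minor (natural minor) shares 0: none.
E minor (harmonic minor) shares 4: Am, C, Em, F#dim.
F major shares 2: Am, C.
The most common triads (4) are shared with E minor.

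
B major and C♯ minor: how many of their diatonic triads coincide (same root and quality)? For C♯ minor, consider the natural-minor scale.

4

Diatonic triads of B major: B (I), C♯m (ii), D♯m (iii), E (IV), F♯ (V), G♯m (vi), A♯dim (vii°).
Diatonic triads of C♯ minor (natural minor): C♯m (i), D♯dim (ii°), E (III), F♯m (iv), G♯m (v), A (VI), B (VII).
Matching root and quality in both lists: B, C♯m, E, G♯m.
That gives 4 common triads.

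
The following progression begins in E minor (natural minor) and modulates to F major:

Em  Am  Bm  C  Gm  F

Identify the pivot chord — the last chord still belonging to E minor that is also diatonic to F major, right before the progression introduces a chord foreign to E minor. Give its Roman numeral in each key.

Chords diatonic to E minor: Em, F#dim, G, Am, Bm, C, D.
Reading the progression, the first chord not in that set is Gm, so the modulation leaves E minor there.
The chord immediately before Gm is C, which is diatonic to both keys: VI in E minor and V in F major.

C — VI in E minor, V in F major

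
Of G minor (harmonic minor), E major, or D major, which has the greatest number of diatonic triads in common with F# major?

Triads of F# major: F# (I), G#m (ii), A#m (iii), B (IV), C# (V), D#m (vi), E#dim (vii°).
G minor (harmonic minor) shares 0: none.
E major shares 2: G#m, B.
D major shares 0: none.
The most common triads (2) are shared with E major.

E major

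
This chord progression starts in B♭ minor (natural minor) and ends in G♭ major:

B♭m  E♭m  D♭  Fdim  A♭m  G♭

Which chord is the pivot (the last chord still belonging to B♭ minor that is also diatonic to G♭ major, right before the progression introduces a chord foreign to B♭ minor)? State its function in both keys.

Chords diatonic to B♭ minor: B♭m, Cdim, D♭, E♭m, Fm, G♭, A♭.
Reading the progression, the first chord not in that set is Fdim, so the modulation leaves B♭ minor there.
The chord immediately before Fdim is D♭, which is diatonic to both keys: III in B♭ minor and V in G♭ major.

D♭ — III in B♭ minor, V in G♭ major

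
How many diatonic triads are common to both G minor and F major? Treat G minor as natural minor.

Diatonic triads of G minor (natural minor): Gm (i), Adim (ii°), B♭ (III), Cm (iv), Dm (v), E♭ (VI), F (VII).
Diatonic triads of F major: F (I), Gm (ii), Am (iii), B♭ (IV), C (V), Dm (vi), Edim (vii°).
Matching root and quality in both lists: Gm, B♭, Dm, F.
That gives 4 common triads.

4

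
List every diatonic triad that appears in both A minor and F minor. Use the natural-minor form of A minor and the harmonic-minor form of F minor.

C

Triads in A minor (natural minor): Am (i), Bdim (ii°), C (III), Dm (iv), Em (v), F (VI), G (VII).
Triads in F minor (harmonic minor): Fm (i), Gdim (ii°), A♭aug (III+), B♭m (iv), C (V), D♭ (VI), Edim (vii°).
Shared triads with their functions: C (III in A minor, V in F minor).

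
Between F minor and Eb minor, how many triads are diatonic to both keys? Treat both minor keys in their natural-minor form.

Diatonic triads of F minor (natural minor): Fm (i), Gdim (ii°), Ab (III), Bbm (iv), Cm (v), Db (VI), Eb (VII).
Diatonic triads of Eb minor (natural minor): Ebm (i), Fdim (ii°), Gb (III), Abm (iv), Bbm (v), Cb (VI), Db (VII).
Matching root and quality in both lists: Bbm, Db.
That gives 2 common triads.

2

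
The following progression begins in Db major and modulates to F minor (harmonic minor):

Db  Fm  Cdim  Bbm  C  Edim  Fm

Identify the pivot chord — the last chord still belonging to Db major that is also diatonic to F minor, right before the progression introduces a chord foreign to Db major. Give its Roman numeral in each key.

Chords diatonic to Db major: Db, Ebm, Fm, Gb, Ab, Bbm, Cdim.
Reading the progression, the first chord not in that set is C, so the modulation leaves Db major there.
The chord immediately before C is Bbm, which is diatonic to both keys: vi in Db major and iv in F minor.

Bbm — vi in Db major, iv in F minor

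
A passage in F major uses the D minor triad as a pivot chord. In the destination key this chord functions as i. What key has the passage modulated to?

D minor

The numeral i denotes a minor triad on scale degree 1. With D on degree 1, the tonic of the new key is D.
Degree 1 carries a minor triad in minor keys, so the destination is D minor.
Check: the diatonic triads of D minor (natural minor) are Dm (i), Edim (ii°), F (III), Gm (iv), Am (v), B♭ (VI), C (VII) — D minor is indeed i.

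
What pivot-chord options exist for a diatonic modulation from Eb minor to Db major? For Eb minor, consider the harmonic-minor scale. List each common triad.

Triads in Eb minor (harmonic minor): Ebm (i), Fdim (ii°), Gbaug (III+), Abm (iv), Bb (V), Cb (VI), Ddim (vii°).
Triads in Db major: Db (I), Ebm (ii), Fm (iii), Gb (IV), Ab (V), Bbm (vi), Cdim (vii°).
Shared triads with their functions: Ebm (i in Eb minor, ii in Db major).

Ebm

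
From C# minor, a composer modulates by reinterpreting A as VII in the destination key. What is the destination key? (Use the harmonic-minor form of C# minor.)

The numeral VII denotes a major triad on scale degree 7. With A on degree 7, the tonic of the new key is B.
Degree 7 carries a major triad in natural-minor keys, so the destination is B minor.
Check: the diatonic triads of B minor (natural minor) are Bm (i), C#dim (ii°), D (III), Em (iv), F#m (v), G (VI), A (VII) — A is indeed VII.

B minor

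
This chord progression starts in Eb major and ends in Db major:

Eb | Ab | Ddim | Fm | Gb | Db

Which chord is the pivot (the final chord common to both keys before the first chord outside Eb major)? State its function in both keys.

Chords diatonic to Eb major: Eb, Fm, Gm, Ab, Bb, Cm, Ddim.
Reading the progression, the first chord not in that set is Gb, so the modulation leaves Eb major there.
The chord immediately before Gb is Fm, which is diatonic to both keys: ii in Eb major and iii in Db major.

Fm — ii in Eb major, iii in Db major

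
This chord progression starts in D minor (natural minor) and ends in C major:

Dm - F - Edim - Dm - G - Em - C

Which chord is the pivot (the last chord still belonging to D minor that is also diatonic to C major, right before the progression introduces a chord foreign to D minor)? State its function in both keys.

Chords diatonic to D minor: Dm, Edim, F, Gm, Am, Bb, C.
Reading the progression, the first chord not in that set is G, so the modulation leaves D minor there.
The chord immediately before G is Dm, which is diatonic to both keys: i in D minor and ii in C major.

Dm — i in D minor, ii in C major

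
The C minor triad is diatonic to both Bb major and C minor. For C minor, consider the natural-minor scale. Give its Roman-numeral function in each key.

The scale of Bb major is Bb C D Eb F G A; C is degree 2, and the triad built there (C-Eb-G) is minor, so it is ii.
The scale of C minor (natural minor) is C D Eb F G Ab Bb; C is degree 1, and the triad built there (C-Eb-G) is minor, so it is i.

ii in Bb major; i in C minor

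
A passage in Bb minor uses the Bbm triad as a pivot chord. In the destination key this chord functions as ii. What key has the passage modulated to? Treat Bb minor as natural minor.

The numeral ii denotes a minor triad on scale degree 2. With Bb on degree 2, the tonic of the new key is Ab.
Degree 2 carries a minor triad in major keys, so the destination is Ab major.
Check: the diatonic triads of Ab major are Ab (I), Bbm (ii), Cm (iii), Db (IV), Eb (V), Fm (vi), Gdim (vii°) — Bbm is indeed ii.

Ab major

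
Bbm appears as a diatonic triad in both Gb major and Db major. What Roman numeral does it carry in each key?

The scale of Gb major is Gb Ab Bb Cb Db Eb F; Bb is degree 3, and the triad built there (Bb-Db-F) is minor, so it is iii.
The scale of Db major is Db Eb F Gb Ab Bb C; Bb is degree 6, and the triad built there (Bb-Db-F) is minor, so it is vi.

iii in Gb major; vi in Db major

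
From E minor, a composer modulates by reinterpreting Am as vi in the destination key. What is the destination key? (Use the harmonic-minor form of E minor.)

C major

The numeral vi denotes a minor triad on scale degree 6. With A on degree 6, the tonic of the new key is C.
Degree 6 carries a minor triad in major keys, so the destination is C major.
Check: the diatonic triads of C major are C (I), Dm (ii), Em (iii), F (IV), G (V), Am (vi), Bdim (vii°) — Am is indeed vi.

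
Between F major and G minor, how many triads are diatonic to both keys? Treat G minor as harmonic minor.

1

Diatonic triads of F major: F major (I), G minor (ii), A minor (iii), Bb major (IV), C major (V), D minor (vi), E diminished (vii°).
Diatonic triads of G minor (harmonic minor): G minor (i), A diminished (ii°), Bb augmented (III+), C minor (iv), D major (V), Eb major (VI), F# diminished (vii°).
Matching root and quality in both lists: G minor.
That gives 1 common triad.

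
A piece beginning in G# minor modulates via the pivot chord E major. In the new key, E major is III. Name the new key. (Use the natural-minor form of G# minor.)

The numeral III denotes a major triad on scale degree 3. With E on degree 3, the tonic of the new key is C#.
Degree 3 carries a major triad in natural-minor keys, so the destination is C# minor.
Check: the diatonic triads of C# minor (natural minor) are C#m (i), D#dim (ii°), E (III), F#m (iv), G#m (v), A (VI), B (VII) — E major is indeed III.

C# minor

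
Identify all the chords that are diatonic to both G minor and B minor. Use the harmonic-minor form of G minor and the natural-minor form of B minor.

D

Triads in G minor (harmonic minor): Gm (i), Adim (ii°), B♭aug (III+), Cm (iv), D (V), E♭ (VI), F♯dim (vii°).
Triads in B minor (natural minor): Bm (i), C♯dim (ii°), D (III), Em (iv), F♯m (v), G (VI), A (VII).
Shared triads with their functions: D (V in G minor, III in B minor).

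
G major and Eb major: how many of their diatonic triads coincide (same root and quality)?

Diatonic triads of G major: G (I), Am (ii), Bm (iii), C (IV), D (V), Em (vi), F#dim (vii°).
Diatonic triads of Eb major: Eb (I), Fm (ii), Gm (iii), Ab (IV), Bb (V), Cm (vi), Ddim (vii°).
No triad has the same root and quality in both keys.

0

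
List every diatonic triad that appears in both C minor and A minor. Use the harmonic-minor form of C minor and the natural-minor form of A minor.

G, Bdim

Triads in C minor (harmonic minor): Cm (i), Ddim (ii°), Ebaug (III+), Fm (iv), G (V), Ab (VI), Bdim (vii°).
Triads in A minor (natural minor): Am (i), Bdim (ii°), C (III), Dm (iv), Em (v), F (VI), G (VII).
Shared triads with their functions: G (V in C minor, VII in A minor); Bdim (vii° in C minor, ii° in A minor).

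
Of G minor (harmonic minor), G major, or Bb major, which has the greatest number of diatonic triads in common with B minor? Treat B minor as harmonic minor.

G major

Triads of B minor (harmonic minor): B minor (i), C# diminished (ii°), D augmented (III+), E minor (iv), F# major (V), G major (VI), A# diminished (vii°).
G minor (harmonic minor) shares 0: none.
G major shares 3: Bm, Em, G.
Bb major shares 0: none.
The most common triads (3) are shared with G major.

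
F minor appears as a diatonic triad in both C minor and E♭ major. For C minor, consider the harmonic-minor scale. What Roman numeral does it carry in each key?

iv in C minor; ii in E♭ major

The scale of C minor (harmonic minor) is C D E♭ F G A♭ B; F is degree 4, and the triad built there (F-A♭-C) is minor, so it is iv.
The scale of E♭ major is E♭ F G A♭ B♭ C D; F is degree 2, and the triad built there (F-A♭-C) is minor, so it is ii.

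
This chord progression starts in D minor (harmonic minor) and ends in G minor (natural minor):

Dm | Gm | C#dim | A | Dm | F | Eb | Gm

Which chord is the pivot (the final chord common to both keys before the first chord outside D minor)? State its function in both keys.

Dm — i in D minor, v in G minor

Chords diatonic to D minor: Dm, Edim, Faug, Gm, A, Bb, C#dim.
Reading the progression, the first chord not in that set is F, so the modulation leaves D minor there.
The chord immediately before F is Dm, which is diatonic to both keys: i in D minor and v in G minor.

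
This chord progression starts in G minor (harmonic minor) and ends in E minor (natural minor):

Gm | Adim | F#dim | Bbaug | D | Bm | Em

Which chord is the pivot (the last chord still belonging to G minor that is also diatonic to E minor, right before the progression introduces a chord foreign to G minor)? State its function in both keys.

Chords diatonic to G minor: Gm, Adim, Bbaug, Cm, D, Eb, F#dim.
Reading the progression, the first chord not in that set is Bm, so the modulation leaves G minor there.
The chord immediately before Bm is D, which is diatonic to both keys: V in G minor and VII in E minor.

D — V in G minor, VII in E minor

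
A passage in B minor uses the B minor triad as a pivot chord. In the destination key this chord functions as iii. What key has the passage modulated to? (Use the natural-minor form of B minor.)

G major

The numeral iii denotes a minor triad on scale degree 3. With B on degree 3, the tonic of the new key is G.
Degree 3 carries a minor triad in major keys, so the destination is G major.
Check: the diatonic triads of G major are G (I), Am (ii), Bm (iii), C (IV), D (V), Em (vi), F#dim (vii°) — B minor is indeed iii.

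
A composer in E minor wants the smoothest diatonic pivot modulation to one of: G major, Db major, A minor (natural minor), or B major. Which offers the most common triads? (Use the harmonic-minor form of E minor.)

G major

Triads of E minor (harmonic minor): E minor (i), F# diminished (ii°), G augmented (III+), A minor (iv), B major (V), C major (VI), D# diminished (vii°).
G major shares 4: Em, F#dim, Am, C.
Db major shares 0: none.
A minor (natural minor) shares 3: Em, Am, C.
B major shares 1: B.
The most common triads (4) are shared with G major.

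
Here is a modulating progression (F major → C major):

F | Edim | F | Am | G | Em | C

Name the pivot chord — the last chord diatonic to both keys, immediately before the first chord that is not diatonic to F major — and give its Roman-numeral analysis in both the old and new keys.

Am — iii in F major, vi in C major

Chords diatonic to F major: F, Gm, Am, B♭, C, Dm, Edim.
Reading the progression, the first chord not in that set is G, so the modulation leaves F major there.
The chord immediately before G is Am, which is diatonic to both keys: iii in F major and vi in C major.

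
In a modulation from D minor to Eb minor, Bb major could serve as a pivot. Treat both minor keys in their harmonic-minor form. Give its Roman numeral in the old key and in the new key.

VI in D minor; V in Eb minor

The scale of D minor (harmonic minor) is D E F G A Bb C#; Bb is degree 6, and the triad built there (Bb-D-F) is major, so it is VI.
The scale of Eb minor (harmonic minor) is Eb F Gb Ab Bb Cb D; Bb is degree 5, and the triad built there (Bb-D-F) is major, so it is V.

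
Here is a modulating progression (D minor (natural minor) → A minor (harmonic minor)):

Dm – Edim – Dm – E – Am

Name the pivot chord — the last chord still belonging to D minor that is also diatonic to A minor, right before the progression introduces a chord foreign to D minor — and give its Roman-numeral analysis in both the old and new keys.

Chords diatonic to D minor: Dm, Edim, F, Gm, Am, B♭, C.
Reading the progression, the first chord not in that set is E, so the modulation leaves D minor there.
The chord immediately before E is Dm, which is diatonic to both keys: i in D minor and iv in A minor.

Dm — i in D minor, iv in A minor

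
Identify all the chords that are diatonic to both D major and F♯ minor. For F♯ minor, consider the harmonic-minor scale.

D, F♯m, Bm

Triads in D major: D (I), Em (ii), F♯m (iii), G (IV), A (V), Bm (vi), C♯dim (vii°).
Triads in F♯ minor (harmonic minor): F♯m (i), G♯dim (ii°), Aaug (III+), Bm (iv), C♯ (V), D (VI), E♯dim (vii°).
Shared triads with their functions: D (I in D major, VI in F♯ minor); F♯m (iii in D major, i in F♯ minor); Bm (vi in D major, iv in F♯ minor).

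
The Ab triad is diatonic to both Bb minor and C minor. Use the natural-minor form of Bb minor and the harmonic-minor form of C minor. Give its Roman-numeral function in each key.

VII in Bb minor; VI in C minor

The scale of Bb minor (natural minor) is Bb C Db Eb F Gb Ab; Ab is degree 7, and the triad built there (Ab-C-Eb) is major, so it is VII.
The scale of C minor (harmonic minor) is C D Eb F G Ab B; Ab is degree 6, and the triad built there (Ab-C-Eb) is major, so it is VI.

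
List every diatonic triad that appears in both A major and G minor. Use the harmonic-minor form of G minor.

D

Triads in A major: A major (I), B minor (ii), C# minor (iii), D major (IV), E major (V), F# minor (vi), G# diminished (vii°).
Triads in G minor (harmonic minor): G minor (i), A diminished (ii°), Bb augmented (III+), C minor (iv), D major (V), Eb major (VI), F# diminished (vii°).
Shared triads with their functions: D major (IV in A major, V in G minor).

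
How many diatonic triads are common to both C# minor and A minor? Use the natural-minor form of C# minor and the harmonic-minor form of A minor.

1

Diatonic triads of C# minor (natural minor): C# minor (i), D# diminished (ii°), E major (III), F# minor (iv), G# minor (v), A major (VI), B major (VII).
Diatonic triads of A minor (harmonic minor): A minor (i), B diminished (ii°), C augmented (III+), D minor (iv), E major (V), F major (VI), G# diminished (vii°).
Matching root and quality in both lists: E major.
That gives 1 common triad.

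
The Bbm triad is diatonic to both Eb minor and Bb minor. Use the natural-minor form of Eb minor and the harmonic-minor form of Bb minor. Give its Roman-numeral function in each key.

v in Eb minor; i in Bb minor

The scale of Eb minor (natural minor) is Eb F Gb Ab Bb Cb Db; Bb is degree 5, and the triad built there (Bb-Db-F) is minor, so it is v.
The scale of Bb minor (harmonic minor) is Bb C Db Eb F Gb A; Bb is degree 1, and the triad built there (Bb-Db-F) is minor, so it is i.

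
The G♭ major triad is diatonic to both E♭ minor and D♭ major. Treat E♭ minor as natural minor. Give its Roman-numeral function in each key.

III in E♭ minor; IV in D♭ major

The scale of E♭ minor (natural minor) is E♭ F G♭ A♭ B♭ C♭ D♭; G♭ is degree 3, and the triad built there (G♭-B♭-D♭) is major, so it is III.
The scale of D♭ major is D♭ E♭ F G♭ A♭ B♭ C; G♭ is degree 4, and the triad built there (G♭-B♭-D♭) is major, so it is IV.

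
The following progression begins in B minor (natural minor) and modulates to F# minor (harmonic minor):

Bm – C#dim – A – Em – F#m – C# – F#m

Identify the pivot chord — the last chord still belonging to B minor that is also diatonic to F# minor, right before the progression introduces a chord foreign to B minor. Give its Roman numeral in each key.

Chords diatonic to B minor: Bm, C#dim, D, Em, F#m, G, A.
Reading the progression, the first chord not in that set is C#, so the modulation leaves B minor there.
The chord immediately before C# is F#m, which is diatonic to both keys: v in B minor and i in F# minor.

F#m — v in B minor, i in F# minor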